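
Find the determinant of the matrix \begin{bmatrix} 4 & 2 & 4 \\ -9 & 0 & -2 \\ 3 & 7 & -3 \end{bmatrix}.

-262

Expand along row 2:
  − (-9) · |2 4; 7 -3| = −(-9)·(-6 − 28) = -306
  − (-2) · |4 2; 3 7| = −(-2)·(28 − 6) = 44
Sum: (-306) + (44) = -262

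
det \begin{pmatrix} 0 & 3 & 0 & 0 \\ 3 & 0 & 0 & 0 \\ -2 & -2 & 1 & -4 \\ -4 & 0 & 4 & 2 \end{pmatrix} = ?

The matrix is block lower-triangular with a 2×2 block and a 2×2 block on the diagonal, so its determinant equals the product of the determinants of the diagonal blocks.
det of the 2×2 block = -9
det of the 2×2 block = 18
det = (-9)·(18) = -162

-162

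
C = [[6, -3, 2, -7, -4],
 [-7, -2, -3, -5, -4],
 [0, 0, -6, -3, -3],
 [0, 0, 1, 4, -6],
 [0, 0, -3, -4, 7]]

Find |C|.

det(C) = 2673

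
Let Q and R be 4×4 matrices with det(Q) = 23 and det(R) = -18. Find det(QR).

-414

det(QR) = det(Q)·det(R) = (23)·(-18) = -414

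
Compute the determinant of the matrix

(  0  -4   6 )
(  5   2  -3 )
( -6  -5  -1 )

-170

Expand along column 1:
  − 5 · |-4 6; -5 -1| = −5·(4 − (-30)) = -170
  + (-6) · |-4 6; 2 -3| = (-6)·(12 − 12) = 0
Sum: (-170) + (0) = -170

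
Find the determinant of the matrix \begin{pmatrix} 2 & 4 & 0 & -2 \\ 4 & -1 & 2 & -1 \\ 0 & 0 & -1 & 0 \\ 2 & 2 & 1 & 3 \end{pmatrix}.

Expand along row 3 (it has 3 zeros):
  + (-1) · M_33   where M_33 = det([2 4 -2; 4 -1 -1; 2 2 3]) = -78
det = (+1)·(-1)·(-78) = 78

78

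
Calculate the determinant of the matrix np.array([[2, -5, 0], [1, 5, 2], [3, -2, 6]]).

The determinant is 68.

Expand along row 1:
  + 2 · |5 2; -2 6| = 2·(30 − (-4)) = 68
  − (-5) · |1 2; 3 6| = −(-5)·(6 − 6) = 0
Sum: (68) + (0) = 68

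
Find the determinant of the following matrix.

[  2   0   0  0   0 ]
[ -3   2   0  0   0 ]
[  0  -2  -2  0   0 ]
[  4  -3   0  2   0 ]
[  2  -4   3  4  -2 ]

The matrix is lower triangular, so the determinant is the product of the diagonal entries:
det = (2) · (2) · (-2) · (2) · (-2) = 32

32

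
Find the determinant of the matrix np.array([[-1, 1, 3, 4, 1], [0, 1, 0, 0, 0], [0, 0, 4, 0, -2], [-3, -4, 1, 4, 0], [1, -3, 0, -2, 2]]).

88

Expand along row 2 (it has 4 zeros):
  + (1) · M_22   where M_22 = det([-1 3 4 1; 0 4 0 -2; -3 1 4 0; 1 0 -2 2]) = 88
det = (+1)·(1)·(88) = 88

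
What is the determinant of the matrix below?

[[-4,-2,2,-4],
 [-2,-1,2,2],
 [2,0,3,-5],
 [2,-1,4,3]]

-108

Expand along row 3 (it has 1 zero):
  + (2) · M_31   where M_31 = det([-2 2 -4; -1 2 2; -1 4 3]) = 14
  + (3) · M_33   where M_33 = det([-4 -2 -4; -2 -1 2; 2 -1 3]) = -32
  − (-5) · M_34   where M_34 = det([-4 -2 2; -2 -1 2; 2 -1 4]) = -8
det = (+1)·(2)·(14) + (+1)·(3)·(-32) + (-1)·(-5)·(-8) = -108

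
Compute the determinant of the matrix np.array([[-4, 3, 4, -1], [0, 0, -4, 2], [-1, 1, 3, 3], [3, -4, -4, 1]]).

-118

Expand along row 2 (it has 2 zeros):
  − (-4) · M_23   where M_23 = det([-4 3 -1; -1 1 3; 3 -4 1]) = -23
  + (2) · M_24   where M_24 = det([-4 3 4; -1 1 3; 3 -4 -4]) = -13
det = (-1)·(-4)·(-23) + (+1)·(2)·(-13) = -118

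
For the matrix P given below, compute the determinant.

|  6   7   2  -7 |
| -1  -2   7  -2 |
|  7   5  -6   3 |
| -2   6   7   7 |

Expand along row 1:
  + (6) · M_11   where M_11 = det([-2 7 -2; 5 -6 3; 6 7 7]) = -135
  − (7) · M_12   where M_12 = det([-1 7 -2; 7 -6 3; -2 7 7]) = -396
  + (2) · M_13   where M_13 = det([-1 -2 -2; 7 5 3; -2 6 7]) = -11
  − (-7) · M_14   where M_14 = det([-1 -2 7; 7 5 -6; -2 6 7]) = 367
det = (+1)·(6)·(-135) + (-1)·(7)·(-396) + (+1)·(2)·(-11) + (-1)·(-7)·(367) = 4509

4509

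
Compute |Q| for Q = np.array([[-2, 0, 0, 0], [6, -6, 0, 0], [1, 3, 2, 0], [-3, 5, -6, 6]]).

Q is lower triangular, so det(Q) is the product of the diagonal entries:
det = (-2) · (-6) · (2) · (6) = 144

det(Q) = 144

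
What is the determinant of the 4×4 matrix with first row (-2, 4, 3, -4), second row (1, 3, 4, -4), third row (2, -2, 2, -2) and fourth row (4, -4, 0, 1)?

Expand along row 4 (it has 1 zero):
  − (4) · M_41   where M_41 = det([4 3 -4; 3 4 -4; -2 2 -2]) = -14
  + (-4) · M_42   where M_42 = det([-2 3 -4; 1 4 -4; 2 2 -2]) = 6
  + (1) · M_44   where M_44 = det([-2 4 3; 1 3 4; 2 -2 2]) = -28
det = (-1)·(4)·(-14) + (+1)·(-4)·(6) + (+1)·(1)·(-28) = 4

The determinant is 4.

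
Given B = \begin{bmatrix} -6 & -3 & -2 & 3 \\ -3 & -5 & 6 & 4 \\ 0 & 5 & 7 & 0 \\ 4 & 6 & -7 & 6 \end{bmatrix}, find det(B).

Expand along row 3 (it has 2 zeros):
  − (5) · M_32   where M_32 = det([-6 -2 3; -3 6 4; 4 -7 6]) = -461
  + (7) · M_33   where M_33 = det([-6 -3 3; -3 -5 4; 4 6 6]) = 228
det = (-1)·(5)·(-461) + (+1)·(7)·(228) = 3901

|B| = 3901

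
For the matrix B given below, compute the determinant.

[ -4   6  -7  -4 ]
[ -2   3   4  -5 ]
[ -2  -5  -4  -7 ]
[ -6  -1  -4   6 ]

Expand along row 1:
  + (-4) · M_11   where M_11 = det([3 4 -5; -5 -4 -7; -1 -4 6]) = -88
  − (6) · M_12   where M_12 = det([-2 4 -5; -2 -4 -7; -6 -4 6]) = 400
  + (-7) · M_13   where M_13 = det([-2 3 -5; -2 -5 -7; -6 -1 6]) = 376
  − (-4) · M_14   where M_14 = det([-2 3 4; -2 -5 -4; -6 -1 -4]) = -96
det = (+1)·(-4)·(-88) + (-1)·(6)·(400) + (+1)·(-7)·(376) + (-1)·(-4)·(-96) = -5064

|B| = -5064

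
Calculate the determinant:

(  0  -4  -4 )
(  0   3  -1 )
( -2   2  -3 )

The determinant is -32.

Expand along column 1:
  + (-2) · |-4 -4; 3 -1| = (-2)·(4 − (-12)) = -32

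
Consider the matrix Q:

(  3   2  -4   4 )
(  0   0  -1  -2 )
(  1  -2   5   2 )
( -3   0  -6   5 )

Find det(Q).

Expand along row 2 (it has 2 zeros):
  − (-1) · M_23   where M_23 = det([3 2 4; 1 -2 2; -3 0 5]) = -76
  + (-2) · M_24   where M_24 = det([3 2 -4; 1 -2 5; -3 0 -6]) = 42
det = (-1)·(-1)·(-76) + (+1)·(-2)·(42) = -160

det(Q) = -160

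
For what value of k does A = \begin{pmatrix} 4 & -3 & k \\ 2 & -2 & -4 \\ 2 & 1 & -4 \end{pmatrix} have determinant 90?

k = 7

Expanding along the column containing k, det(A) is linear in k: det(A) = (6)·k + (48).
Set (6)·k + (48) = 90  ⇒  (6)·k = 42  ⇒  k = 7.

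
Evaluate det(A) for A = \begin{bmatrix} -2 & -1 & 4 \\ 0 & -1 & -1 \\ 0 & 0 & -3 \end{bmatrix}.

A is upper triangular, so det(A) is the product of the diagonal entries:
det = (-2) · (-1) · (-3) = -6

-6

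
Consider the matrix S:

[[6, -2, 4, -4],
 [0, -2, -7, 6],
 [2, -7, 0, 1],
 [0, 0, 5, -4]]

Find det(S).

Expand along row 4 (it has 2 zeros):
  − (5) · M_43   where M_43 = det([6 -2 -4; 0 -2 6; 2 -7 1]) = 200
  + (-4) · M_44   where M_44 = det([6 -2 4; 0 -2 -7; 2 -7 0]) = -250
det = (-1)·(5)·(200) + (+1)·(-4)·(-250) = 0

0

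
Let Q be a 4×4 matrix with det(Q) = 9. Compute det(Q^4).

The determinant is 6561.

det(Q^4) = (det Q)^4 = (9)^4 = 6561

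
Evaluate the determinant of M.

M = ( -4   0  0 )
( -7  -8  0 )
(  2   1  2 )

det(M) = 64

M is lower triangular, so det(M) is the product of the diagonal entries:
det = (-4) · (-8) · (2) = 64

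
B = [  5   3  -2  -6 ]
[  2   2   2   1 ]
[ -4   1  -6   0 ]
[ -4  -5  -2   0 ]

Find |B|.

Expand along column 4 (it has 2 zeros):
  − (-6) · M_14   where M_14 = det([2 2 2; -4 1 -6; -4 -5 -2]) = 16
  + (1) · M_24   where M_24 = det([5 3 -2; -4 1 -6; -4 -5 -2]) = -160
det = (-1)·(-6)·(16) + (+1)·(1)·(-160) = -64

det(B) = -64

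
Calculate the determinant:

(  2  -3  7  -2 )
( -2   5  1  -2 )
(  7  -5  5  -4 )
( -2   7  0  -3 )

6

Expand along row 4 (it has 1 zero):
  − (-2) · M_41   where M_41 = det([-3 7 -2; 5 1 -2; -5 5 -4]) = 132
  + (7) · M_42   where M_42 = det([2 7 -2; -2 1 -2; 7 5 -4]) = -108
  + (-3) · M_44   where M_44 = det([2 -3 7; -2 5 1; 7 -5 5]) = -166
det = (-1)·(-2)·(132) + (+1)·(7)·(-108) + (+1)·(-3)·(-166) = 6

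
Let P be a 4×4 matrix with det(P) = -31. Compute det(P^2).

det(P^2) = (det P)^2 = (-31)^2 = 961

961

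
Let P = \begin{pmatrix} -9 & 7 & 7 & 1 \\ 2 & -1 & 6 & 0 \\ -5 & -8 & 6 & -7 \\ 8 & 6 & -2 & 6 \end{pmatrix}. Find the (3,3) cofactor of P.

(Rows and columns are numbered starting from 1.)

The cofactor is -10.

Delete row 3 and column 3; the remaining 3×3 submatrix is [-9 7 1; 2 -1 0; 8 6 6].
Its determinant is -10.
The cofactor carries sign (−1)^(3+3) = +1, so C_{3,3} = +(-10) = -10.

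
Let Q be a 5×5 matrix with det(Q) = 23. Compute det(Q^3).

The determinant is 12167.

det(Q^3) = (det Q)^3 = (23)^3 = 12167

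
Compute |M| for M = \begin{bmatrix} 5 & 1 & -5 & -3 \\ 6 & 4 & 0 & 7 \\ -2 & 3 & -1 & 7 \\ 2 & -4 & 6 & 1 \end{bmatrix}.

The determinant is -990.

Expand along row 2 (it has 1 zero):
  − (6) · M_21   where M_21 = det([1 -5 -3; 3 -1 7; -4 6 1]) = 70
  + (4) · M_22   where M_22 = det([5 -5 -3; -2 -1 7; 2 6 1]) = -265
  + (7) · M_24   where M_24 = det([5 1 -5; -2 3 -1; 2 -4 6]) = 70
det = (-1)·(6)·(70) + (+1)·(4)·(-265) + (+1)·(7)·(70) = -990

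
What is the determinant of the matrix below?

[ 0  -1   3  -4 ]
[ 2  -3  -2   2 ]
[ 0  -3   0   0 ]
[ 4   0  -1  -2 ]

Expand along row 3 (it has 3 zeros):
  − (-3) · M_32   where M_32 = det([0 3 -4; 2 -2 2; 4 -1 -2]) = 12
det = (-1)·(-3)·(12) = 36

The determinant is 36.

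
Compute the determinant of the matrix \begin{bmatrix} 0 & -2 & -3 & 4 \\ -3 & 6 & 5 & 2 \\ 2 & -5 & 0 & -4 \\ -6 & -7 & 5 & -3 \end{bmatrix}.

The determinant is 647.

Expand along row 1 (it has 1 zero):
  − (-2) · M_12   where M_12 = det([-3 5 2; 2 0 -4; -6 5 -3]) = 110
  + (-3) · M_13   where M_13 = det([-3 6 2; 2 -5 -4; -6 -7 -3]) = 131
  − (4) · M_14   where M_14 = det([-3 6 5; 2 -5 0; -6 -7 5]) = -205
det = (-1)·(-2)·(110) + (+1)·(-3)·(131) + (-1)·(4)·(-205) = 647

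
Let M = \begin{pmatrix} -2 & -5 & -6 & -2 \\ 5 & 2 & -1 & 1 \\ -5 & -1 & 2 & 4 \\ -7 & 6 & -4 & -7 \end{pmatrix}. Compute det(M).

1923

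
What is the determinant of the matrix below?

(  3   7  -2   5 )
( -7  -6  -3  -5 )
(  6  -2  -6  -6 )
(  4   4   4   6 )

The determinant is -716.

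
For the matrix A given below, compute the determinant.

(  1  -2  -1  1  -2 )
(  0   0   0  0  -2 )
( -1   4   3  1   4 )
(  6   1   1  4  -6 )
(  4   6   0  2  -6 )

|A| = -216

Expand along row 2 (it has 4 zeros):
  − (-2) · M_25   where M_25 = det([1 -2 -1 1; -1 4 3 1; 6 1 1 4; 4 6 0 2]) = -108
det = (-1)·(-2)·(-108) = -216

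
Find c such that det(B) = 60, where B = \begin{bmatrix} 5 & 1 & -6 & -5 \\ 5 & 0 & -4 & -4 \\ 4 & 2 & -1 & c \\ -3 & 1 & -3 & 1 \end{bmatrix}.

-8

Expanding along the column containing c, det(B) is linear in c: det(B) = (-17)·c + (-76).
Set (-17)·c + (-76) = 60  ⇒  (-17)·c = 136  ⇒  c = -8.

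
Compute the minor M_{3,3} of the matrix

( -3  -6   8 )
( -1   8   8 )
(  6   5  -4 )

Delete row 3 and column 3; the remaining 2×2 submatrix is [-3 -6; -1 8].
Its determinant is (-3)·8 − (-6)·(-1) = -30.

-30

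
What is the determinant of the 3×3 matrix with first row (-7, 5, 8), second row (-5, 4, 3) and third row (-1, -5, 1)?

Expand along row 1:
  + (-7) · |4 3; -5 1| = (-7)·(4 − (-15)) = -133
  − 5 · |-5 3; -1 1| = −5·(-5 − (-3)) = 10
  + 8 · |-5 4; -1 -5| = 8·(25 − (-4)) = 232
Sum: (-133) + (10) + (232) = 109

109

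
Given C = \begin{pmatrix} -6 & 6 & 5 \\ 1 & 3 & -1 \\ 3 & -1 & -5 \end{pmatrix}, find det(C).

Expand along column 1:
  + (-6) · |3 -1; -1 -5| = (-6)·(-15 − 1) = 96
  − 1 · |6 5; -1 -5| = −1·(-30 − (-5)) = 25
  + 3 · |6 5; 3 -1| = 3·(-6 − 15) = -63
Sum: (96) + (25) + (-63) = 58

|C| = 58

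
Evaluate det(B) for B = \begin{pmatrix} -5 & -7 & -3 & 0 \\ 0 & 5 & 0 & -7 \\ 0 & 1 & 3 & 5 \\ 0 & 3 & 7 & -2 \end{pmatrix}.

955

Expand along column 1 (it has 3 zeros):
  + (-5) · M_11   where M_11 = det([5 0 -7; 1 3 5; 3 7 -2]) = -191
det = (+1)·(-5)·(-191) = 955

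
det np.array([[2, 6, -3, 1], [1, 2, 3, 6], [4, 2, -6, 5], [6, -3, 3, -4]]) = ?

-2445

Expand along row 1:
  + (2) · M_11   where M_11 = det([2 3 6; 2 -6 5; -3 3 -4]) = -75
  − (6) · M_12   where M_12 = det([1 3 6; 4 -6 5; 6 3 -4]) = 435
  + (-3) · M_13   where M_13 = det([1 2 6; 4 2 5; 6 -3 -4]) = -45
  − (1) · M_14   where M_14 = det([1 2 3; 4 2 -6; 6 -3 3]) = -180
det = (+1)·(2)·(-75) + (-1)·(6)·(435) + (+1)·(-3)·(-45) + (-1)·(1)·(-180) = -2445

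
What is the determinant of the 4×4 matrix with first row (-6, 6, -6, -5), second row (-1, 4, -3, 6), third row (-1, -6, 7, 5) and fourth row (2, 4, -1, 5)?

Expand along row 1:
  + (-6) · M_11   where M_11 = det([4 -3 6; -6 7 5; 4 -1 5]) = -122
  − (6) · M_12   where M_12 = det([-1 -3 6; -1 7 5; 2 -1 5]) = -163
  + (-6) · M_13   where M_13 = det([-1 4 6; -1 -6 5; 2 4 5]) = 158
  − (-5) · M_14   where M_14 = det([-1 4 -3; -1 -6 7; 2 4 -1]) = 50
det = (+1)·(-6)·(-122) + (-1)·(6)·(-163) + (+1)·(-6)·(158) + (-1)·(-5)·(50) = 1012

1012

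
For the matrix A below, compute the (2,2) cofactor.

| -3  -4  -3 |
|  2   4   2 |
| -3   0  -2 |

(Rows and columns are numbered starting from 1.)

-3

Delete row 2 and column 2; the remaining 2×2 submatrix is [-3 -3; -3 -2].
Its determinant is (-3)·(-2) − (-3)·(-3) = -3.
The cofactor carries sign (−1)^(2+2) = +1, so C_{2,2} = +(-3) = -3.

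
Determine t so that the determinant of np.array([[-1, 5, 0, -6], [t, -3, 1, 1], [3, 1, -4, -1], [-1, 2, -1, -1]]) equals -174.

Expanding along the row containing t, det(M) is linear in t: det(M) = (27)·t + (-66).
Set (27)·t + (-66) = -174  ⇒  (27)·t = -108  ⇒  t = -4.

-4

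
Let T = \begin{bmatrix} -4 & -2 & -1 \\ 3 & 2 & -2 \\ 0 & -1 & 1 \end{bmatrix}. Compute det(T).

Expand along row 3:
  − (-1) · |-4 -1; 3 -2| = −(-1)·(8 − (-3)) = 11
  + 1 · |-4 -2; 3 2| = 1·(-8 − (-6)) = -2
Sum: (11) + (-2) = 9

det(T) = 9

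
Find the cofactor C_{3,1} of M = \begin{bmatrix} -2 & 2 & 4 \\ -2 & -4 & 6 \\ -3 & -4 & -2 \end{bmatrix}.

Delete row 3 and column 1; the remaining 2×2 submatrix is [2 4; -4 6].
Its determinant is 2·6 − 4·(-4) = 28.
The cofactor carries sign (−1)^(3+1) = +1, so C_{3,1} = +(28) = 28.

The cofactor is 28.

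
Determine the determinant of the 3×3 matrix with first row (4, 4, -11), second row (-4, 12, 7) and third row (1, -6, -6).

Expand along column 1:
  + 4 · |12 7; -6 -6| = 4·(-72 − (-42)) = -120
  − (-4) · |4 -11; -6 -6| = −(-4)·(-24 − 66) = -360
  + 1 · |4 -11; 12 7| = 1·(28 − (-132)) = 160
Sum: (-120) + (-360) + (160) = -320

-320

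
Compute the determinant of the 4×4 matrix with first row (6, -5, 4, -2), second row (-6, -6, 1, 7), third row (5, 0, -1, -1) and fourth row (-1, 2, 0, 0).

Expand along row 4 (it has 2 zeros):
  − (-1) · M_41   where M_41 = det([-5 4 -2; -6 1 7; 0 -1 -1]) = -66
  + (2) · M_42   where M_42 = det([6 4 -2; -6 1 7; 5 -1 -1]) = 150
det = (-1)·(-1)·(-66) + (+1)·(2)·(150) = 234

234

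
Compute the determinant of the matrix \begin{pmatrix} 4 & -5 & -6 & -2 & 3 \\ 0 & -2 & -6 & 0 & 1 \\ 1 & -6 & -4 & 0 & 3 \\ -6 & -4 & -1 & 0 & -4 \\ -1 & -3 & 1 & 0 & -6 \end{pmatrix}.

Expand along column 4 (it has 4 zeros):
  − (-2) · M_14   where M_14 = det([0 -2 -6 1; 1 -6 -4 3; -6 -4 -1 -4; -1 -3 1 -6]) = -1137
det = (-1)·(-2)·(-1137) = -2274

The determinant is -2274.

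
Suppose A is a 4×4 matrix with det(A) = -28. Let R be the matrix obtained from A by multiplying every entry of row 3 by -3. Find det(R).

Scaling one row by -3 multiplies the determinant by -3.
det(R) = (-3)·(-28) = 84

84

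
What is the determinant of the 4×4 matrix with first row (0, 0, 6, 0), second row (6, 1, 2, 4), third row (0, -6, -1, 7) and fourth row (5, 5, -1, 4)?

The determinant is -1194.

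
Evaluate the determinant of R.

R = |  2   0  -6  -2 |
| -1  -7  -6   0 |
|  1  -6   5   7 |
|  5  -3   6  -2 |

|R| = 2328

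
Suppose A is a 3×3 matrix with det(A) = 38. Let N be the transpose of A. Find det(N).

det(Aᵀ) = det(A).
det(N) = (1)·(38) = 38

38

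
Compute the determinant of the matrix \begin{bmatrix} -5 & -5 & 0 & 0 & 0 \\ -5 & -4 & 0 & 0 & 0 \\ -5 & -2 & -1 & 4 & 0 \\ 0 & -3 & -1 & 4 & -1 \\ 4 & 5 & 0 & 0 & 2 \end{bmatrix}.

0

The matrix is block lower-triangular with a 2×2 block and a 3×3 block on the diagonal, so its determinant equals the product of the determinants of the diagonal blocks.
det of the 2×2 block = -5
det of the 3×3 block = 0
det = (-5)·(0) = 0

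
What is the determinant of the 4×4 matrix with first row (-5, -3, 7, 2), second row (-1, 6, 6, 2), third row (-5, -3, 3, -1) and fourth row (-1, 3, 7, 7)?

Expand along row 1:
  + (-5) · M_11   where M_11 = det([6 6 2; -3 3 -1; 3 7 7]) = 216
  − (-3) · M_12   where M_12 = det([-1 6 2; -5 3 -1; -1 7 7]) = 124
  + (7) · M_13   where M_13 = det([-1 6 2; -5 -3 -1; -1 3 7]) = 198
  − (2) · M_14   where M_14 = det([-1 6 6; -5 -3 3; -1 3 7]) = 114
det = (+1)·(-5)·(216) + (-1)·(-3)·(124) + (+1)·(7)·(198) + (-1)·(2)·(114) = 450

450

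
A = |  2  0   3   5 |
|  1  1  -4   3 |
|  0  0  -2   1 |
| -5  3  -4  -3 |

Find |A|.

det(A) = -72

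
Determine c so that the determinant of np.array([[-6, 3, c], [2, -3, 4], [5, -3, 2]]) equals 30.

2

Expanding along the column containing c, det(A) is linear in c: det(A) = (9)·c + (12).
Set (9)·c + (12) = 30  ⇒  (9)·c = 18  ⇒  c = 2.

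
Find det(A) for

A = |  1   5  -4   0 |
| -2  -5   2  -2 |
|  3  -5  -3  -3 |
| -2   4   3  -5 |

604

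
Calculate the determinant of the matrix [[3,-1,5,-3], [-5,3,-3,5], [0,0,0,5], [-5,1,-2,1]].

The determinant is -180.

Expand along row 3 (it has 3 zeros):
  − (5) · M_34   where M_34 = det([3 -1 5; -5 3 -3; -5 1 -2]) = 36
det = (-1)·(5)·(36) = -180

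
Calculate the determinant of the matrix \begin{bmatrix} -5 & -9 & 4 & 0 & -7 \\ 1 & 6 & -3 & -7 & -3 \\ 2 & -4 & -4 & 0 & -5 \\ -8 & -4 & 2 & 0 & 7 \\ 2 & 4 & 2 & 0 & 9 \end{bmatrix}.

Expand along column 4 (it has 4 zeros):
  + (-7) · M_24   where M_24 = det([-5 -9 4 -7; 2 -4 -4 -5; -8 -4 2 7; 2 4 2 9]) = -2684
det = (+1)·(-7)·(-2684) = 18788

The determinant is 18788.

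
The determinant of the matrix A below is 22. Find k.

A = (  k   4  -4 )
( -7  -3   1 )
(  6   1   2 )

Expanding along the row containing k, det(A) is linear in k: det(A) = (-7)·k + (36).
Set (-7)·k + (36) = 22  ⇒  (-7)·k = -14  ⇒  k = 2.

2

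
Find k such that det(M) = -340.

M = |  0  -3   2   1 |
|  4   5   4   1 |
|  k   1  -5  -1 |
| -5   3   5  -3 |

-4

Expanding along the row containing k, det(M) is linear in k: det(M) = (100)·k + (60).
Set (100)·k + (60) = -340  ⇒  (100)·k = -400  ⇒  k = -4.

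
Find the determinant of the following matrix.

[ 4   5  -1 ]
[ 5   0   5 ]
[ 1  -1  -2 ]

The determinant is 100.

Expand along column 2:
  − 5 · |5 5; 1 -2| = −5·(-10 − 5) = 75
  − (-1) · |4 -1; 5 5| = −(-1)·(20 − (-5)) = 25
Sum: (75) + (25) = 100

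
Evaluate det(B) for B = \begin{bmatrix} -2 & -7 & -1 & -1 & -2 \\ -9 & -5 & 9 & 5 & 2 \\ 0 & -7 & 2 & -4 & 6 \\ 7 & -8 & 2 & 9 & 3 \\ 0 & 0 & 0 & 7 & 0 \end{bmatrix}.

-30149

Expand along row 5 (it has 4 zeros):
  − (7) · M_54   where M_54 = det([-2 -7 -1 -2; -9 -5 9 2; 0 -7 2 6; 7 -8 2 3]) = 4307
det = (-1)·(7)·(4307) = -30149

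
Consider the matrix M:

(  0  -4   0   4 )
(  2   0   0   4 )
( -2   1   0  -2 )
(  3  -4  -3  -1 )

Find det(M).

det(M) = 72

Expand along column 3 (it has 3 zeros):
  − (-3) · M_43   where M_43 = det([0 -4 4; 2 0 4; -2 1 -2]) = 24
det = (-1)·(-3)·(24) = 72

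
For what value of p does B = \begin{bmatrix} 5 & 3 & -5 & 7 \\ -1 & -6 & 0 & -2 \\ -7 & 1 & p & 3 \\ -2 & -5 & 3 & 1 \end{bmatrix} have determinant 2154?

p = -6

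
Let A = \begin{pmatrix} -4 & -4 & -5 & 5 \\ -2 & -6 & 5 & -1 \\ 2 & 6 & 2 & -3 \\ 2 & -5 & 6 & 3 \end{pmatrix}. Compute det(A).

|A| = 686

Expand along row 1:
  + (-4) · M_11   where M_11 = det([-6 5 -1; 6 2 -3; -5 6 3]) = -205
  − (-4) · M_12   where M_12 = det([-2 5 -1; 2 2 -3; 2 6 3]) = -116
  + (-5) · M_13   where M_13 = det([-2 -6 -1; 2 6 -3; 2 -5 3]) = 88
  − (5) · M_14   where M_14 = det([-2 -6 5; 2 6 2; 2 -5 6]) = -154
det = (+1)·(-4)·(-205) + (-1)·(-4)·(-116) + (+1)·(-5)·(88) + (-1)·(5)·(-154) = 686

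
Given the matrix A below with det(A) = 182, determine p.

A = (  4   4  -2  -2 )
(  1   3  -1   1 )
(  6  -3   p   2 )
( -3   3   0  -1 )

Expanding along the row containing p, det(A) is linear in p: det(A) = (-56)·p + (-42).
Set (-56)·p + (-42) = 182  ⇒  (-56)·p = 224  ⇒  p = -4.

-4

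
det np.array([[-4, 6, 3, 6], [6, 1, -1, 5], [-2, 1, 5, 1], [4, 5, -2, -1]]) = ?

Expand along row 1:
  + (-4) · M_11   where M_11 = det([1 -1 5; 1 5 1; 5 -2 -1]) = -144
  − (6) · M_12   where M_12 = det([6 -1 5; -2 5 1; 4 -2 -1]) = -100
  + (3) · M_13   where M_13 = det([6 1 5; -2 1 1; 4 5 -1]) = -104
  − (6) · M_14   where M_14 = det([6 1 -1; -2 1 5; 4 5 -2]) = -132
det = (+1)·(-4)·(-144) + (-1)·(6)·(-100) + (+1)·(3)·(-104) + (-1)·(6)·(-132) = 1656

1656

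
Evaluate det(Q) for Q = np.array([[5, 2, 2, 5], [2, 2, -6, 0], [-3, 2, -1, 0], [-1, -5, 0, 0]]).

Expand along column 4 (it has 3 zeros):
  − (5) · M_14   where M_14 = det([2 2 -6; -3 2 -1; -1 -5 0]) = -110
det = (-1)·(5)·(-110) = 550

|Q| = 550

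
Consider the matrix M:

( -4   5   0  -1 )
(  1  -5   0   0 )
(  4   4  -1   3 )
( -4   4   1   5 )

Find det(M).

det(M) = -112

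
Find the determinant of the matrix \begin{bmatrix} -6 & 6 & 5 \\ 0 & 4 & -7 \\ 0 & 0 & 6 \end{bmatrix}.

-144

The matrix is upper triangular, so the determinant is the product of the diagonal entries:
det = (-6) · (4) · (6) = -144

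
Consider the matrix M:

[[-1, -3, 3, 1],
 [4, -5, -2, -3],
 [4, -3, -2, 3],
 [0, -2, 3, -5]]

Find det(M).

det(M) = -292

Expand along row 4 (it has 1 zero):
  + (-2) · M_42   where M_42 = det([-1 3 1; 4 -2 -3; 4 -2 3]) = -60
  − (3) · M_43   where M_43 = det([-1 -3 1; 4 -5 -3; 4 -3 3]) = 104
  + (-5) · M_44   where M_44 = det([-1 -3 3; 4 -5 -2; 4 -3 -2]) = 20
det = (+1)·(-2)·(-60) + (-1)·(3)·(104) + (+1)·(-5)·(20) = -292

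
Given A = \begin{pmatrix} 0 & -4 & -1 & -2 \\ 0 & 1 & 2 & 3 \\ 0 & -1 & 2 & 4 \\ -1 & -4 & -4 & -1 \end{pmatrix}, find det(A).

-9

Expand along column 1 (it has 3 zeros):
  − (-1) · M_41   where M_41 = det([-4 -1 -2; 1 2 3; -1 2 4]) = -9
det = (-1)·(-1)·(-9) = -9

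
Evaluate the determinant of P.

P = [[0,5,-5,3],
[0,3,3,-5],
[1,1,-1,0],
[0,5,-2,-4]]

-108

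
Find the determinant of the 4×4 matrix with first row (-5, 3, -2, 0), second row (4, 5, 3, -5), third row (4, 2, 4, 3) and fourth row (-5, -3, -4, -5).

Expand along row 1 (it has 1 zero):
  + (-5) · M_11   where M_11 = det([5 3 -5; 2 4 3; -3 -4 -5]) = -57
  − (3) · M_12   where M_12 = det([4 3 -5; 4 4 3; -5 -4 -5]) = -37
  + (-2) · M_13   where M_13 = det([4 5 -5; 4 2 3; -5 -3 -5]) = 31
det = (+1)·(-5)·(-57) + (-1)·(3)·(-37) + (+1)·(-2)·(31) = 334

The determinant is 334.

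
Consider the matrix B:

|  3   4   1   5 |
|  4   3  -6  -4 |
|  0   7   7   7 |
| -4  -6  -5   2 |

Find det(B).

|B| = 1505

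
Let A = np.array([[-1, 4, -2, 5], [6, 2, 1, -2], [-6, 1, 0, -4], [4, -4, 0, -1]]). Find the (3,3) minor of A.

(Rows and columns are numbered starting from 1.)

The minor is -158.

Delete row 3 and column 3; the remaining 3×3 submatrix is [-1 4 5; 6 2 -2; 4 -4 -1].
Its determinant is -158.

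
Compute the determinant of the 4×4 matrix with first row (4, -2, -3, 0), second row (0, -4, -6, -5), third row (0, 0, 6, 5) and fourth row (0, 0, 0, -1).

The matrix is upper triangular, so the determinant is the product of the diagonal entries:
det = (4) · (-4) · (6) · (-1) = 96

96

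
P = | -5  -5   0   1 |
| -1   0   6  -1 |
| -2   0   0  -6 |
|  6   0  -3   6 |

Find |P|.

|P| = -660

Expand along column 2 (it has 3 zeros):
  − (-5) · M_12   where M_12 = det([-1 6 -1; -2 0 -6; 6 -3 6]) = -132
det = (-1)·(-5)·(-132) = -660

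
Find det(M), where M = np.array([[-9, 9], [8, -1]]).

|M| = -63

det(M) = (-9)·(-1) − 9·8 = 9 − 72 = -63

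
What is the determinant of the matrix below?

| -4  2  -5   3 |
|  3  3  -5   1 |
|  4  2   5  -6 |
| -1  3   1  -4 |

The determinant is 164.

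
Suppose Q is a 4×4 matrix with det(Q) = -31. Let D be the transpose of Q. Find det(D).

det(Qᵀ) = det(Q).
det(D) = (1)·(-31) = -31

|D| = -31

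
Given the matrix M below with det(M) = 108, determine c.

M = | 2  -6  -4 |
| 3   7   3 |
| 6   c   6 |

Expanding along the column containing c, det(M) is linear in c: det(M) = (-18)·c + (252).
Set (-18)·c + (252) = 108  ⇒  (-18)·c = -144  ⇒  c = 8.

c = 8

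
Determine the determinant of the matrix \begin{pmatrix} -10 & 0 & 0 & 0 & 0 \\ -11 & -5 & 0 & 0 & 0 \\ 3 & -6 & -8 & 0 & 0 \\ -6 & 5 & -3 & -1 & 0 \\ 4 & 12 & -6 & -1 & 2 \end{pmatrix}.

800

The matrix is lower triangular, so the determinant is the product of the diagonal entries:
det = (-10) · (-5) · (-8) · (-1) · (2) = 800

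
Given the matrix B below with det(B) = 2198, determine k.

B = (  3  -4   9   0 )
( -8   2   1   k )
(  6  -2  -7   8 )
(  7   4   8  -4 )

-3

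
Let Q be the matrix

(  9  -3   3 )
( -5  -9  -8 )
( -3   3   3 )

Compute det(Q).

The determinant is -270.

Expand along row 1:
  + 9 · |-9 -8; 3 3| = 9·(-27 − (-24)) = -27
  − (-3) · |-5 -8; -3 3| = −(-3)·(-15 − 24) = -117
  + 3 · |-5 -9; -3 3| = 3·(-15 − 27) = -126
Sum: (-27) + (-117) + (-126) = -270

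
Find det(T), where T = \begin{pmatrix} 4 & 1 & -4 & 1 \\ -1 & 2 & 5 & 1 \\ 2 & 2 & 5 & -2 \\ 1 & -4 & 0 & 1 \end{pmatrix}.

|T| = 378

Expand along row 4 (it has 1 zero):
  − (1) · M_41   where M_41 = det([1 -4 1; 2 5 1; 2 5 -2]) = -39
  + (-4) · M_42   where M_42 = det([4 -4 1; -1 5 1; 2 5 -2]) = -75
  + (1) · M_44   where M_44 = det([4 1 -4; -1 2 5; 2 2 5]) = 39
det = (-1)·(1)·(-39) + (+1)·(-4)·(-75) + (+1)·(1)·(39) = 378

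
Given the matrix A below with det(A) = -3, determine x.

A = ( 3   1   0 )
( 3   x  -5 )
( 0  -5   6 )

x = 5

Expanding along the column containing x, det(A) is linear in x: det(A) = (18)·x + (-93).
Set (18)·x + (-93) = -3  ⇒  (18)·x = 90  ⇒  x = 5.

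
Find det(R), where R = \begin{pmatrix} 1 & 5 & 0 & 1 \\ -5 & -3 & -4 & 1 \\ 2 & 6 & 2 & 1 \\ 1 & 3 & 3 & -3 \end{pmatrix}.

-102

Expand along row 1 (it has 1 zero):
  + (1) · M_11   where M_11 = det([-3 -4 1; 6 2 1; 3 3 -3]) = -45
  − (5) · M_12   where M_12 = det([-5 -4 1; 2 2 1; 1 3 -3]) = 21
  − (1) · M_14   where M_14 = det([-5 -3 -4; 2 6 2; 1 3 3]) = -48
det = (+1)·(1)·(-45) + (-1)·(5)·(21) + (-1)·(1)·(-48) = -102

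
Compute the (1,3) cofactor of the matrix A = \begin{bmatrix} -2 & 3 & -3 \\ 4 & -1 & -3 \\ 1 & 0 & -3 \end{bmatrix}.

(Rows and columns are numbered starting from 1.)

Delete row 1 and column 3; the remaining 2×2 submatrix is [4 -1; 1 0].
Its determinant is 4·0 − (-1)·1 = 1.
The cofactor carries sign (−1)^(1+3) = +1, so C_{1,3} = +(1) = 1.

1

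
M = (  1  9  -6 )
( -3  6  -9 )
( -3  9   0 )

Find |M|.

Expand along row 3:
  + (-3) · |9 -6; 6 -9| = (-3)·(-81 − (-36)) = 135
  − 9 · |1 -6; -3 -9| = −9·(-9 − 18) = 243
Sum: (135) + (243) = 378

det(M) = 378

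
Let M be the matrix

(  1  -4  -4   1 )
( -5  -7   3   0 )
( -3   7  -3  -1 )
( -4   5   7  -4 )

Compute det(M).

The determinant is -712.

Expand along row 2 (it has 1 zero):
  − (-5) · M_21   where M_21 = det([-4 -4 1; 7 -3 -1; 5 7 -4]) = -104
  + (-7) · M_22   where M_22 = det([1 -4 1; -3 -3 -1; -4 7 -4]) = 18
  − (3) · M_23   where M_23 = det([1 -4 1; -3 7 -1; -4 5 -4]) = 22
det = (-1)·(-5)·(-104) + (+1)·(-7)·(18) + (-1)·(3)·(22) = -712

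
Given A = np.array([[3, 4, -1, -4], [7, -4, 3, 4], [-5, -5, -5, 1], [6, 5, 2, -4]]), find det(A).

The determinant is -208.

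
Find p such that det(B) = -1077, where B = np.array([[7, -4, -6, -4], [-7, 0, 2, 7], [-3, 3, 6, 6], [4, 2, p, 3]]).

-3

Expanding along the column containing p, det(B) is linear in p: det(B) = (147)·p + (-636).
Set (147)·p + (-636) = -1077  ⇒  (147)·p = -441  ⇒  p = -3.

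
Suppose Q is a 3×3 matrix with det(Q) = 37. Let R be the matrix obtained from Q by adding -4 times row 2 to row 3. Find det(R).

37

Adding a multiple of one row to another leaves the determinant unchanged.
det(R) = (1)·(37) = 37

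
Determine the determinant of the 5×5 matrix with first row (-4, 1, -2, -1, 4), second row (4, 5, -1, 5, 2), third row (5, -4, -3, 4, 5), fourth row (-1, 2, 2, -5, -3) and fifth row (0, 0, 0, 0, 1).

The determinant is -605.

Expand along row 5 (it has 4 zeros):
  + (1) · M_55   where M_55 = det([-4 1 -2 -1; 4 5 -1 5; 5 -4 -3 4; -1 2 2 -5]) = -605
det = (+1)·(1)·(-605) = -605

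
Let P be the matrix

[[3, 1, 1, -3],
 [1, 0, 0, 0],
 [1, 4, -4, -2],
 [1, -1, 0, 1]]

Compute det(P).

-6

Expand along row 2 (it has 3 zeros):
  − (1) · M_21   where M_21 = det([1 1 -3; 4 -4 -2; -1 0 1]) = 6
det = (-1)·(1)·(6) = -6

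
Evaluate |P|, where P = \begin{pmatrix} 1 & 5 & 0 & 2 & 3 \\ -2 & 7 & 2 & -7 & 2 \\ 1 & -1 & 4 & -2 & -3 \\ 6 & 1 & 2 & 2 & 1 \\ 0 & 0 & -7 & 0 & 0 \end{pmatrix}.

The determinant is 3696.

Expand along row 5 (it has 4 zeros):
  + (-7) · M_53   where M_53 = det([1 5 2 3; -2 7 -7 2; 1 -1 -2 -3; 6 1 2 1]) = -528
det = (+1)·(-7)·(-528) = 3696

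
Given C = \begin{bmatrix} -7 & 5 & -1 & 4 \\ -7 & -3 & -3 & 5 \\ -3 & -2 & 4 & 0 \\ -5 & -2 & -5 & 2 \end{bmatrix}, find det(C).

-837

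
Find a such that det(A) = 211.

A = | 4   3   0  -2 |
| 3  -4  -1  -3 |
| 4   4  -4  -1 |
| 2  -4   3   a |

-1

Expanding along the column containing a, det(A) is linear in a: det(A) = (104)·a + (315).
Set (104)·a + (315) = 211  ⇒  (104)·a = -104  ⇒  a = -1.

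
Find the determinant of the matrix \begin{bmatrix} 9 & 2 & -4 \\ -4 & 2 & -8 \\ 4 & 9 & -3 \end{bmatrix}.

682

Expand along row 1:
  + 9 · |2 -8; 9 -3| = 9·(-6 − (-72)) = 594
  − 2 · |-4 -8; 4 -3| = −2·(12 − (-32)) = -88
  + (-4) · |-4 2; 4 9| = (-4)·(-36 − 8) = 176
Sum: (594) + (-88) + (176) = 682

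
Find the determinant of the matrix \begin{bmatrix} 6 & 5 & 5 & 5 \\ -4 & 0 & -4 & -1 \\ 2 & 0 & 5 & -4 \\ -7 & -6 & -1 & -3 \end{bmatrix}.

Expand along column 2 (it has 2 zeros):
  − (5) · M_12   where M_12 = det([-4 -4 -1; 2 5 -4; -7 -1 -3]) = -93
  + (-6) · M_42   where M_42 = det([6 5 5; -4 -4 -1; 2 5 -4]) = -24
det = (-1)·(5)·(-93) + (+1)·(-6)·(-24) = 609

609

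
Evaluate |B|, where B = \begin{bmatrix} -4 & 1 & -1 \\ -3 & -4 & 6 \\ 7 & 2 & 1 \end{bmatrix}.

87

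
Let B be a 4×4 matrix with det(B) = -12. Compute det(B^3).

det(B^3) = (det B)^3 = (-12)^3 = -1728

-1728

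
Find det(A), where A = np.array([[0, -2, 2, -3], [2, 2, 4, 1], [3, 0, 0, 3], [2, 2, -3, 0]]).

204

Expand along row 3 (it has 2 zeros):
  + (3) · M_31   where M_31 = det([-2 2 -3; 2 4 1; 2 -3 0]) = 40
  − (3) · M_34   where M_34 = det([0 -2 2; 2 2 4; 2 2 -3]) = -28
det = (+1)·(3)·(40) + (-1)·(3)·(-28) = 204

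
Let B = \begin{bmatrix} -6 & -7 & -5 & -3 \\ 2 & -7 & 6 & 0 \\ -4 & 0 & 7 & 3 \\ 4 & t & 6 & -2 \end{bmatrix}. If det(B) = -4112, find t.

t = 8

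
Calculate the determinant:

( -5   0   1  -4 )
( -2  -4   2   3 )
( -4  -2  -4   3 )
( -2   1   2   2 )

-688

Expand along row 1 (it has 1 zero):
  + (-5) · M_11   where M_11 = det([-4 2 3; -2 -4 3; 1 2 2]) = 70
  + (1) · M_13   where M_13 = det([-2 -4 3; -4 -2 3; -2 1 2]) = -18
  − (-4) · M_14   where M_14 = det([-2 -4 2; -4 -2 -4; -2 1 2]) = -80
det = (+1)·(-5)·(70) + (+1)·(1)·(-18) + (-1)·(-4)·(-80) = -688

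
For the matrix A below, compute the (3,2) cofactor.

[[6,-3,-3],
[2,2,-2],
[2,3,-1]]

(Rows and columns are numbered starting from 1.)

Delete row 3 and column 2; the remaining 2×2 submatrix is [6 -3; 2 -2].
Its determinant is 6·(-2) − (-3)·2 = -6.
The cofactor carries sign (−1)^(3+2) = −1, so C_{3,2} = −(-6) = 6.

6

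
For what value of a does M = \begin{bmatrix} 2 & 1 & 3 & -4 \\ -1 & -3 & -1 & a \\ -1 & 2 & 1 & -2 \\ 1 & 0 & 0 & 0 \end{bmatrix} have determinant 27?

-3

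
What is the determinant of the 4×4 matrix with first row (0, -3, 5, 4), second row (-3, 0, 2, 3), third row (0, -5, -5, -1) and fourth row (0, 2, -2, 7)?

Expand along column 1 (it has 3 zeros):
  − (-3) · M_21   where M_21 = det([-3 5 4; -5 -5 -1; 2 -2 7]) = 356
det = (-1)·(-3)·(356) = 1068

The determinant is 1068.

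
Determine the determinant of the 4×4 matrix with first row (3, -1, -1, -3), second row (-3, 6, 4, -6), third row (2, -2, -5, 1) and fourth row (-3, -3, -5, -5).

838

Expand along row 1:
  + (3) · M_11   where M_11 = det([6 4 -6; -2 -5 1; -3 -5 -5]) = 158
  − (-1) · M_12   where M_12 = det([-3 4 -6; 2 -5 1; -3 -5 -5]) = 88
  + (-1) · M_13   where M_13 = det([-3 6 -6; 2 -2 1; -3 -3 -5]) = 75
  − (-3) · M_14   where M_14 = det([-3 6 4; 2 -2 -5; -3 -3 -5]) = 117
det = (+1)·(3)·(158) + (-1)·(-1)·(88) + (+1)·(-1)·(75) + (-1)·(-3)·(117) = 838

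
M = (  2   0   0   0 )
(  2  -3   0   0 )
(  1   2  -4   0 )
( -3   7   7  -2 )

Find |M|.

-48

M is lower triangular, so det(M) is the product of the diagonal entries:
det = (2) · (-3) · (-4) · (-2) = -48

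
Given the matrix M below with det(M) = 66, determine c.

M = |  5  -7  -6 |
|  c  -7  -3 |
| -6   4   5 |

Expanding along the row containing c, det(M) is linear in c: det(M) = (11)·c + (11).
Set (11)·c + (11) = 66  ⇒  (11)·c = 55  ⇒  c = 5.

5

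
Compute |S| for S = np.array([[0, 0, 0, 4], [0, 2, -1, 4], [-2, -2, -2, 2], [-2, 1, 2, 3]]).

-88

Expand along row 1 (it has 3 zeros):
  − (4) · M_14   where M_14 = det([0 2 -1; -2 -2 -2; -2 1 2]) = 22
det = (-1)·(4)·(22) = -88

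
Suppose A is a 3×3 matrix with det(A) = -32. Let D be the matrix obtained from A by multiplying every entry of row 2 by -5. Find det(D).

The determinant is 160.

Scaling one row by -5 multiplies the determinant by -5.
det(D) = (-5)·(-32) = 160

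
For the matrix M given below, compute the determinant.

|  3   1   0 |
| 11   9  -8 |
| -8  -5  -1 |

Expand along row 1:
  + 3 · |9 -8; -5 -1| = 3·(-9 − 40) = -147
  − 1 · |11 -8; -8 -1| = −1·(-11 − 64) = 75
Sum: (-147) + (75) = -72

-72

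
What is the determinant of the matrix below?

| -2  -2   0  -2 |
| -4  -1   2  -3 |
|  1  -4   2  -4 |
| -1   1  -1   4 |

-92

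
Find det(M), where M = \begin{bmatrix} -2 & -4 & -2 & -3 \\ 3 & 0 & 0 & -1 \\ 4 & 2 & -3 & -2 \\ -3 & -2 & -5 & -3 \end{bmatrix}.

Expand along row 2 (it has 2 zeros):
  − (3) · M_21   where M_21 = det([-4 -2 -3; 2 -3 -2; -2 -5 -3]) = 32
  + (-1) · M_24   where M_24 = det([-2 -4 -2; 4 2 -3; -3 -2 -5]) = -80
det = (-1)·(3)·(32) + (+1)·(-1)·(-80) = -16

det(M) = -16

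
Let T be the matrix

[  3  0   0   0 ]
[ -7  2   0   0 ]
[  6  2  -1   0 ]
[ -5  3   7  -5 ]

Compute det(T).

T is lower triangular, so det(T) is the product of the diagonal entries:
det = (3) · (2) · (-1) · (-5) = 30

The determinant is 30.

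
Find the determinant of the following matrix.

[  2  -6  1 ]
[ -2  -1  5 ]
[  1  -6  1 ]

The determinant is 29.

Expand along row 1:
  + 2 · |-1 5; -6 1| = 2·(-1 − (-30)) = 58
  − (-6) · |-2 5; 1 1| = −(-6)·(-2 − 5) = -42
  + 1 · |-2 -1; 1 -6| = 1·(12 − (-1)) = 13
Sum: (58) + (-42) + (13) = 29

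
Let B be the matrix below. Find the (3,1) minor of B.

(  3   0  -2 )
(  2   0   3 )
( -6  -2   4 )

Delete row 3 and column 1; the remaining 2×2 submatrix is [0 -2; 0 3].
Its determinant is 0·3 − (-2)·0 = 0.

The minor is 0.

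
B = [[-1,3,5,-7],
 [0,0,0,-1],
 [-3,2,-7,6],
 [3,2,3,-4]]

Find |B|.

Expand along row 2 (it has 3 zeros):
  + (-1) · M_24   where M_24 = det([-1 3 5; -3 2 -7; 3 2 3]) = -116
det = (+1)·(-1)·(-116) = 116

The determinant is 116.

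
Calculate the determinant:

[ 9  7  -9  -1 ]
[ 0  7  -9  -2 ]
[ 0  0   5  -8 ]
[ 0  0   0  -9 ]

The matrix is upper triangular, so the determinant is the product of the diagonal entries:
det = (9) · (7) · (5) · (-9) = -2835

-2835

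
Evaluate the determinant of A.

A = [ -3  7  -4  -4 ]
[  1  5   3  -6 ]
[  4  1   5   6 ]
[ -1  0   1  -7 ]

The determinant is 221.

Expand along row 4 (it has 1 zero):
  − (-1) · M_41   where M_41 = det([7 -4 -4; 5 3 -6; 1 5 6]) = 392
  − (1) · M_43   where M_43 = det([-3 7 -4; 1 5 -6; 4 1 6]) = -242
  + (-7) · M_44   where M_44 = det([-3 7 -4; 1 5 3; 4 1 5]) = 59
det = (-1)·(-1)·(392) + (-1)·(1)·(-242) + (+1)·(-7)·(59) = 221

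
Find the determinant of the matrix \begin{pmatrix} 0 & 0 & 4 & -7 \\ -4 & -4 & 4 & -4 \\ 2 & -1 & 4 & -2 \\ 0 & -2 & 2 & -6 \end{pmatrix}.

Expand along row 1 (it has 2 zeros):
  + (4) · M_13   where M_13 = det([-4 -4 -4; 2 -1 -2; 0 -2 -6]) = -40
  − (-7) · M_14   where M_14 = det([-4 -4 4; 2 -1 4; 0 -2 2]) = -24
det = (+1)·(4)·(-40) + (-1)·(-7)·(-24) = -328

-328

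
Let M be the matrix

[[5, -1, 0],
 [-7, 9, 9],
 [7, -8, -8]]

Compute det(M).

The determinant is -7.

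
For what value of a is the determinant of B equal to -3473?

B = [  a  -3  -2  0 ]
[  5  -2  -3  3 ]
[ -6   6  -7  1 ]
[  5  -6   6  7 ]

Expanding along the row containing a, det(B) is linear in a: det(B) = (236)·a + (-1585).
Set (236)·a + (-1585) = -3473  ⇒  (236)·a = -1888  ⇒  a = -8.

a = -8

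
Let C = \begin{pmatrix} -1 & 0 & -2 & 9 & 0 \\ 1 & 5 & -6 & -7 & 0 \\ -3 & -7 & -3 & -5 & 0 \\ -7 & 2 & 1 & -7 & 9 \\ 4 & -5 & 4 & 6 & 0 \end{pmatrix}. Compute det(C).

-32004

Expand along column 5 (it has 4 zeros):
  − (9) · M_45   where M_45 = det([-1 0 -2 9; 1 5 -6 -7; -3 -7 -3 -5; 4 -5 4 6]) = 3556
det = (-1)·(9)·(3556) = -32004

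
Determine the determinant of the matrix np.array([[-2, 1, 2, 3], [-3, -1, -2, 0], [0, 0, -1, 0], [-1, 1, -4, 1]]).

Expand along row 3 (it has 3 zeros):
  + (-1) · M_33   where M_33 = det([-2 1 3; -3 -1 0; -1 1 1]) = -7
det = (+1)·(-1)·(-7) = 7

7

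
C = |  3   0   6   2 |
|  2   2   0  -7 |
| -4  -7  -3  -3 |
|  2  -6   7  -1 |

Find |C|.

|C| = -117

Expand along row 1 (it has 1 zero):
  + (3) · M_11   where M_11 = det([2 0 -7; -7 -3 -3; -6 7 -1]) = 517
  + (6) · M_13   where M_13 = det([2 2 -7; -4 -7 -3; 2 -6 -1]) = -308
  − (2) · M_14   where M_14 = det([2 2 0; -4 -7 -3; 2 -6 7]) = -90
det = (+1)·(3)·(517) + (+1)·(6)·(-308) + (-1)·(2)·(-90) = -117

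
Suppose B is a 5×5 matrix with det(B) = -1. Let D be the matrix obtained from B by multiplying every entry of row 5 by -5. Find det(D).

|D| = 5

Scaling one row by -5 multiplies the determinant by -5.
det(D) = (-5)·(-1) = 5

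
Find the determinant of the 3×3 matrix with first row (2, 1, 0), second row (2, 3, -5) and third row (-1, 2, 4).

Expand along row 1:
  + 2 · |3 -5; 2 4| = 2·(12 − (-10)) = 44
  − 1 · |2 -5; -1 4| = −1·(8 − 5) = -3
Sum: (44) + (-3) = 41

The determinant is 41.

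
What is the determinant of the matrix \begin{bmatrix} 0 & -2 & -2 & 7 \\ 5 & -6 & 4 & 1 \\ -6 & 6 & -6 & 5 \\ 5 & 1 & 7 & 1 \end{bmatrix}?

80

Expand along row 1 (it has 1 zero):
  − (-2) · M_12   where M_12 = det([5 4 1; -6 -6 5; 5 7 1]) = -93
  + (-2) · M_13   where M_13 = det([5 -6 1; -6 6 5; 5 1 1]) = -217
  − (7) · M_14   where M_14 = det([5 -6 4; -6 6 -6; 5 1 7]) = 24
det = (-1)·(-2)·(-93) + (+1)·(-2)·(-217) + (-1)·(7)·(24) = 80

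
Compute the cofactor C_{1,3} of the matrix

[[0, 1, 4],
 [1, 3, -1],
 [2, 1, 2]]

The cofactor is -5.

Delete row 1 and column 3; the remaining 2×2 submatrix is [1 3; 2 1].
Its determinant is 1·1 − 3·2 = -5.
The cofactor carries sign (−1)^(1+3) = +1, so C_{1,3} = +(-5) = -5.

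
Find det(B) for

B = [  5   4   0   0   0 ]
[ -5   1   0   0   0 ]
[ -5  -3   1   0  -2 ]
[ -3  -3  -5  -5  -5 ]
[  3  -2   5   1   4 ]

B is block lower-triangular with a 2×2 block and a 3×3 block on the diagonal, so its determinant equals the product of the determinants of the diagonal blocks.
det of the 2×2 block = 25
det of the 3×3 block = -55
det = (25)·(-55) = -1375

-1375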